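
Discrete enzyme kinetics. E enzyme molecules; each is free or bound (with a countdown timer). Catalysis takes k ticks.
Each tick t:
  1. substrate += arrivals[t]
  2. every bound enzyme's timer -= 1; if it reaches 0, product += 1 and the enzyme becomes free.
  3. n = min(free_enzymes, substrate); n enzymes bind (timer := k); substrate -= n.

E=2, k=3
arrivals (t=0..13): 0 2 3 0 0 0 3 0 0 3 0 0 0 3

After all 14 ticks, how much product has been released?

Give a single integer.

Answer: 8

Derivation:
t=0: arr=0 -> substrate=0 bound=0 product=0
t=1: arr=2 -> substrate=0 bound=2 product=0
t=2: arr=3 -> substrate=3 bound=2 product=0
t=3: arr=0 -> substrate=3 bound=2 product=0
t=4: arr=0 -> substrate=1 bound=2 product=2
t=5: arr=0 -> substrate=1 bound=2 product=2
t=6: arr=3 -> substrate=4 bound=2 product=2
t=7: arr=0 -> substrate=2 bound=2 product=4
t=8: arr=0 -> substrate=2 bound=2 product=4
t=9: arr=3 -> substrate=5 bound=2 product=4
t=10: arr=0 -> substrate=3 bound=2 product=6
t=11: arr=0 -> substrate=3 bound=2 product=6
t=12: arr=0 -> substrate=3 bound=2 product=6
t=13: arr=3 -> substrate=4 bound=2 product=8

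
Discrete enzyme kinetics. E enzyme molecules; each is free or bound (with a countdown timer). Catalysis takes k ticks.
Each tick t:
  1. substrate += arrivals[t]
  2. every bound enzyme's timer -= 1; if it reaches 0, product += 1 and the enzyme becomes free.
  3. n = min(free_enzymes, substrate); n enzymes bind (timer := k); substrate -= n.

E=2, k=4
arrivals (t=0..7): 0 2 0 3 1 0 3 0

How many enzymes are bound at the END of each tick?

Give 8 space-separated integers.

t=0: arr=0 -> substrate=0 bound=0 product=0
t=1: arr=2 -> substrate=0 bound=2 product=0
t=2: arr=0 -> substrate=0 bound=2 product=0
t=3: arr=3 -> substrate=3 bound=2 product=0
t=4: arr=1 -> substrate=4 bound=2 product=0
t=5: arr=0 -> substrate=2 bound=2 product=2
t=6: arr=3 -> substrate=5 bound=2 product=2
t=7: arr=0 -> substrate=5 bound=2 product=2

Answer: 0 2 2 2 2 2 2 2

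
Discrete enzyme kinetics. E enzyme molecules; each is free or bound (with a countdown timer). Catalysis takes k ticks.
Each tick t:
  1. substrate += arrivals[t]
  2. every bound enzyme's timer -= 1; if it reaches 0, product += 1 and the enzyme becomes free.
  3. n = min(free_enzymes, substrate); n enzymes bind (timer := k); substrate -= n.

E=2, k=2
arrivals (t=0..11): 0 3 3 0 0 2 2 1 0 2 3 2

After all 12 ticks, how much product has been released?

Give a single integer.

t=0: arr=0 -> substrate=0 bound=0 product=0
t=1: arr=3 -> substrate=1 bound=2 product=0
t=2: arr=3 -> substrate=4 bound=2 product=0
t=3: arr=0 -> substrate=2 bound=2 product=2
t=4: arr=0 -> substrate=2 bound=2 product=2
t=5: arr=2 -> substrate=2 bound=2 product=4
t=6: arr=2 -> substrate=4 bound=2 product=4
t=7: arr=1 -> substrate=3 bound=2 product=6
t=8: arr=0 -> substrate=3 bound=2 product=6
t=9: arr=2 -> substrate=3 bound=2 product=8
t=10: arr=3 -> substrate=6 bound=2 product=8
t=11: arr=2 -> substrate=6 bound=2 product=10

Answer: 10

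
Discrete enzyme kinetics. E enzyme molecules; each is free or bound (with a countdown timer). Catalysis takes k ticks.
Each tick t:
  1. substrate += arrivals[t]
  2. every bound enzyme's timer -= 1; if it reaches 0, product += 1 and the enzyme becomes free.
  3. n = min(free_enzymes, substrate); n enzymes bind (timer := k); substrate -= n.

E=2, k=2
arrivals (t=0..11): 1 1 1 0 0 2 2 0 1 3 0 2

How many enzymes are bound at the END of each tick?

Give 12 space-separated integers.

Answer: 1 2 2 1 0 2 2 2 2 2 2 2

Derivation:
t=0: arr=1 -> substrate=0 bound=1 product=0
t=1: arr=1 -> substrate=0 bound=2 product=0
t=2: arr=1 -> substrate=0 bound=2 product=1
t=3: arr=0 -> substrate=0 bound=1 product=2
t=4: arr=0 -> substrate=0 bound=0 product=3
t=5: arr=2 -> substrate=0 bound=2 product=3
t=6: arr=2 -> substrate=2 bound=2 product=3
t=7: arr=0 -> substrate=0 bound=2 product=5
t=8: arr=1 -> substrate=1 bound=2 product=5
t=9: arr=3 -> substrate=2 bound=2 product=7
t=10: arr=0 -> substrate=2 bound=2 product=7
t=11: arr=2 -> substrate=2 bound=2 product=9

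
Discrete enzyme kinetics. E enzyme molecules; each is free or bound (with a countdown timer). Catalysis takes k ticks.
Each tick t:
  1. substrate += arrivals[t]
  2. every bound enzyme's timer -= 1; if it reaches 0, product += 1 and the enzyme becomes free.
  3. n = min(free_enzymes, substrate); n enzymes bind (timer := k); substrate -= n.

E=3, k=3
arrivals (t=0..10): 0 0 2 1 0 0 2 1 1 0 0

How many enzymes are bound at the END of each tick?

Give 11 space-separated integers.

t=0: arr=0 -> substrate=0 bound=0 product=0
t=1: arr=0 -> substrate=0 bound=0 product=0
t=2: arr=2 -> substrate=0 bound=2 product=0
t=3: arr=1 -> substrate=0 bound=3 product=0
t=4: arr=0 -> substrate=0 bound=3 product=0
t=5: arr=0 -> substrate=0 bound=1 product=2
t=6: arr=2 -> substrate=0 bound=2 product=3
t=7: arr=1 -> substrate=0 bound=3 product=3
t=8: arr=1 -> substrate=1 bound=3 product=3
t=9: arr=0 -> substrate=0 bound=2 product=5
t=10: arr=0 -> substrate=0 bound=1 product=6

Answer: 0 0 2 3 3 1 2 3 3 2 1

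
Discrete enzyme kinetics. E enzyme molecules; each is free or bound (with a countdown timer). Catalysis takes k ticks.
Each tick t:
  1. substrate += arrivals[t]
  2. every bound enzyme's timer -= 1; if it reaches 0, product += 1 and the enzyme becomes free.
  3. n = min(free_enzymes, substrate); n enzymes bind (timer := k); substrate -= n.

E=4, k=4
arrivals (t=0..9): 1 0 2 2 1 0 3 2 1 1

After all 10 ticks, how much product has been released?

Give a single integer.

Answer: 5

Derivation:
t=0: arr=1 -> substrate=0 bound=1 product=0
t=1: arr=0 -> substrate=0 bound=1 product=0
t=2: arr=2 -> substrate=0 bound=3 product=0
t=3: arr=2 -> substrate=1 bound=4 product=0
t=4: arr=1 -> substrate=1 bound=4 product=1
t=5: arr=0 -> substrate=1 bound=4 product=1
t=6: arr=3 -> substrate=2 bound=4 product=3
t=7: arr=2 -> substrate=3 bound=4 product=4
t=8: arr=1 -> substrate=3 bound=4 product=5
t=9: arr=1 -> substrate=4 bound=4 product=5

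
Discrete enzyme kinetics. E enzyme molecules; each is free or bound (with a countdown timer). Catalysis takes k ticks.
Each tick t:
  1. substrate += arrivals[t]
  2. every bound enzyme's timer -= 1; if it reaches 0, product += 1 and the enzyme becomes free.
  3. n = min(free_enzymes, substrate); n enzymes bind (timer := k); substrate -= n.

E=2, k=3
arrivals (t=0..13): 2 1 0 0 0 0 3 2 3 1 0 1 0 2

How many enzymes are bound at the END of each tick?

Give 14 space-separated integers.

t=0: arr=2 -> substrate=0 bound=2 product=0
t=1: arr=1 -> substrate=1 bound=2 product=0
t=2: arr=0 -> substrate=1 bound=2 product=0
t=3: arr=0 -> substrate=0 bound=1 product=2
t=4: arr=0 -> substrate=0 bound=1 product=2
t=5: arr=0 -> substrate=0 bound=1 product=2
t=6: arr=3 -> substrate=1 bound=2 product=3
t=7: arr=2 -> substrate=3 bound=2 product=3
t=8: arr=3 -> substrate=6 bound=2 product=3
t=9: arr=1 -> substrate=5 bound=2 product=5
t=10: arr=0 -> substrate=5 bound=2 product=5
t=11: arr=1 -> substrate=6 bound=2 product=5
t=12: arr=0 -> substrate=4 bound=2 product=7
t=13: arr=2 -> substrate=6 bound=2 product=7

Answer: 2 2 2 1 1 1 2 2 2 2 2 2 2 2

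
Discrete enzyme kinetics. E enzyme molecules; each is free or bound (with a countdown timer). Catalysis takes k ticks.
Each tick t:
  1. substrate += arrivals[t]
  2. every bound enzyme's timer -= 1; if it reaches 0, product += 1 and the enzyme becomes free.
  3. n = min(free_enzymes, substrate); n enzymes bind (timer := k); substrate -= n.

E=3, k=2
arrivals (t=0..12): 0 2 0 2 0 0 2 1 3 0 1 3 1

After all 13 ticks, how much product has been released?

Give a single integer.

Answer: 11

Derivation:
t=0: arr=0 -> substrate=0 bound=0 product=0
t=1: arr=2 -> substrate=0 bound=2 product=0
t=2: arr=0 -> substrate=0 bound=2 product=0
t=3: arr=2 -> substrate=0 bound=2 product=2
t=4: arr=0 -> substrate=0 bound=2 product=2
t=5: arr=0 -> substrate=0 bound=0 product=4
t=6: arr=2 -> substrate=0 bound=2 product=4
t=7: arr=1 -> substrate=0 bound=3 product=4
t=8: arr=3 -> substrate=1 bound=3 product=6
t=9: arr=0 -> substrate=0 bound=3 product=7
t=10: arr=1 -> substrate=0 bound=2 product=9
t=11: arr=3 -> substrate=1 bound=3 product=10
t=12: arr=1 -> substrate=1 bound=3 product=11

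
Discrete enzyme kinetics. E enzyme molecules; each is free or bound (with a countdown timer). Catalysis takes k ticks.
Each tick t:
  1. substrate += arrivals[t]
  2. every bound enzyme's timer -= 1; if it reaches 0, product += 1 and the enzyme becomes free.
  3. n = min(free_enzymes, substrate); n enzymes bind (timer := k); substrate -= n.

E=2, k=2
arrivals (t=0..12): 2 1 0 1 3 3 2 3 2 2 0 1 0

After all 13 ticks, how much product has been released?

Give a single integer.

Answer: 11

Derivation:
t=0: arr=2 -> substrate=0 bound=2 product=0
t=1: arr=1 -> substrate=1 bound=2 product=0
t=2: arr=0 -> substrate=0 bound=1 product=2
t=3: arr=1 -> substrate=0 bound=2 product=2
t=4: arr=3 -> substrate=2 bound=2 product=3
t=5: arr=3 -> substrate=4 bound=2 product=4
t=6: arr=2 -> substrate=5 bound=2 product=5
t=7: arr=3 -> substrate=7 bound=2 product=6
t=8: arr=2 -> substrate=8 bound=2 product=7
t=9: arr=2 -> substrate=9 bound=2 product=8
t=10: arr=0 -> substrate=8 bound=2 product=9
t=11: arr=1 -> substrate=8 bound=2 product=10
t=12: arr=0 -> substrate=7 bound=2 product=11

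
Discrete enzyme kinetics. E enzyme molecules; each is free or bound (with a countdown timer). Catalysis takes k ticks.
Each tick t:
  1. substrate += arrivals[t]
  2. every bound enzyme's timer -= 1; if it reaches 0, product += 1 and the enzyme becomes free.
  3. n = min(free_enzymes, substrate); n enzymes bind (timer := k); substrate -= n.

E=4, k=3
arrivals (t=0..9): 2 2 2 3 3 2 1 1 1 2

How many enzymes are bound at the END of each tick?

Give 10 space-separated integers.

Answer: 2 4 4 4 4 4 4 4 4 4

Derivation:
t=0: arr=2 -> substrate=0 bound=2 product=0
t=1: arr=2 -> substrate=0 bound=4 product=0
t=2: arr=2 -> substrate=2 bound=4 product=0
t=3: arr=3 -> substrate=3 bound=4 product=2
t=4: arr=3 -> substrate=4 bound=4 product=4
t=5: arr=2 -> substrate=6 bound=4 product=4
t=6: arr=1 -> substrate=5 bound=4 product=6
t=7: arr=1 -> substrate=4 bound=4 product=8
t=8: arr=1 -> substrate=5 bound=4 product=8
t=9: arr=2 -> substrate=5 bound=4 product=10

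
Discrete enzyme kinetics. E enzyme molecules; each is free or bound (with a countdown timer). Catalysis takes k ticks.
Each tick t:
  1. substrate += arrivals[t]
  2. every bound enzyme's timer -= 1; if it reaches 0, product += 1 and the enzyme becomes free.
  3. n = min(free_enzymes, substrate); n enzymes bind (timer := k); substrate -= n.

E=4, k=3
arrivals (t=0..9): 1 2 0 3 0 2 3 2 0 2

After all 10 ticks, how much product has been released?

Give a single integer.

Answer: 9

Derivation:
t=0: arr=1 -> substrate=0 bound=1 product=0
t=1: arr=2 -> substrate=0 bound=3 product=0
t=2: arr=0 -> substrate=0 bound=3 product=0
t=3: arr=3 -> substrate=1 bound=4 product=1
t=4: arr=0 -> substrate=0 bound=3 product=3
t=5: arr=2 -> substrate=1 bound=4 product=3
t=6: arr=3 -> substrate=2 bound=4 product=5
t=7: arr=2 -> substrate=3 bound=4 product=6
t=8: arr=0 -> substrate=2 bound=4 product=7
t=9: arr=2 -> substrate=2 bound=4 product=9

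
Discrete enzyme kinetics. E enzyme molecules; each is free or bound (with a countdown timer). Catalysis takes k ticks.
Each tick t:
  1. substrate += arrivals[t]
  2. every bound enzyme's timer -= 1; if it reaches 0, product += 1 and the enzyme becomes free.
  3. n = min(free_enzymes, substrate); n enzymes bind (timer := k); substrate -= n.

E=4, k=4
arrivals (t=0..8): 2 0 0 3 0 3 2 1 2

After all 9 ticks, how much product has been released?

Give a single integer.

Answer: 5

Derivation:
t=0: arr=2 -> substrate=0 bound=2 product=0
t=1: arr=0 -> substrate=0 bound=2 product=0
t=2: arr=0 -> substrate=0 bound=2 product=0
t=3: arr=3 -> substrate=1 bound=4 product=0
t=4: arr=0 -> substrate=0 bound=3 product=2
t=5: arr=3 -> substrate=2 bound=4 product=2
t=6: arr=2 -> substrate=4 bound=4 product=2
t=7: arr=1 -> substrate=3 bound=4 product=4
t=8: arr=2 -> substrate=4 bound=4 product=5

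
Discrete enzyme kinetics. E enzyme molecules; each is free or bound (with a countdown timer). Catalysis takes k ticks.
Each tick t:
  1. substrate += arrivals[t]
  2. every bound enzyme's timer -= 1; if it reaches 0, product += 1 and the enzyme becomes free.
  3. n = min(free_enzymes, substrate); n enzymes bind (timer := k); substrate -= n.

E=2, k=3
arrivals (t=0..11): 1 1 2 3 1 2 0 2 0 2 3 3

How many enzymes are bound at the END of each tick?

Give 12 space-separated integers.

t=0: arr=1 -> substrate=0 bound=1 product=0
t=1: arr=1 -> substrate=0 bound=2 product=0
t=2: arr=2 -> substrate=2 bound=2 product=0
t=3: arr=3 -> substrate=4 bound=2 product=1
t=4: arr=1 -> substrate=4 bound=2 product=2
t=5: arr=2 -> substrate=6 bound=2 product=2
t=6: arr=0 -> substrate=5 bound=2 product=3
t=7: arr=2 -> substrate=6 bound=2 product=4
t=8: arr=0 -> substrate=6 bound=2 product=4
t=9: arr=2 -> substrate=7 bound=2 product=5
t=10: arr=3 -> substrate=9 bound=2 product=6
t=11: arr=3 -> substrate=12 bound=2 product=6

Answer: 1 2 2 2 2 2 2 2 2 2 2 2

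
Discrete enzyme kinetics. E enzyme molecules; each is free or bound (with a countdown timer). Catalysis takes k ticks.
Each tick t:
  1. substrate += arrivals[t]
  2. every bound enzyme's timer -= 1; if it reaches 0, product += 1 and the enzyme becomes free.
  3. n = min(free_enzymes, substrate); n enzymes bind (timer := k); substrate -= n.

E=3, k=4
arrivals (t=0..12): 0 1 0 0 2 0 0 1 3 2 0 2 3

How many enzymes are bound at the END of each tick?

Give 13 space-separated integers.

Answer: 0 1 1 1 3 2 2 3 3 3 3 3 3

Derivation:
t=0: arr=0 -> substrate=0 bound=0 product=0
t=1: arr=1 -> substrate=0 bound=1 product=0
t=2: arr=0 -> substrate=0 bound=1 product=0
t=3: arr=0 -> substrate=0 bound=1 product=0
t=4: arr=2 -> substrate=0 bound=3 product=0
t=5: arr=0 -> substrate=0 bound=2 product=1
t=6: arr=0 -> substrate=0 bound=2 product=1
t=7: arr=1 -> substrate=0 bound=3 product=1
t=8: arr=3 -> substrate=1 bound=3 product=3
t=9: arr=2 -> substrate=3 bound=3 product=3
t=10: arr=0 -> substrate=3 bound=3 product=3
t=11: arr=2 -> substrate=4 bound=3 product=4
t=12: arr=3 -> substrate=5 bound=3 product=6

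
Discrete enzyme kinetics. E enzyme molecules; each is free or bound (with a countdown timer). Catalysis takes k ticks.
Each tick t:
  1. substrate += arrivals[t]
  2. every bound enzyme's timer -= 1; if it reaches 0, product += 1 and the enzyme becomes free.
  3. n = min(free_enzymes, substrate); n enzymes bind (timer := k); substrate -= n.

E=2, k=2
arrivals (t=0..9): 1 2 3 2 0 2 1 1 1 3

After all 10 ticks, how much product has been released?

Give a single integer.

t=0: arr=1 -> substrate=0 bound=1 product=0
t=1: arr=2 -> substrate=1 bound=2 product=0
t=2: arr=3 -> substrate=3 bound=2 product=1
t=3: arr=2 -> substrate=4 bound=2 product=2
t=4: arr=0 -> substrate=3 bound=2 product=3
t=5: arr=2 -> substrate=4 bound=2 product=4
t=6: arr=1 -> substrate=4 bound=2 product=5
t=7: arr=1 -> substrate=4 bound=2 product=6
t=8: arr=1 -> substrate=4 bound=2 product=7
t=9: arr=3 -> substrate=6 bound=2 product=8

Answer: 8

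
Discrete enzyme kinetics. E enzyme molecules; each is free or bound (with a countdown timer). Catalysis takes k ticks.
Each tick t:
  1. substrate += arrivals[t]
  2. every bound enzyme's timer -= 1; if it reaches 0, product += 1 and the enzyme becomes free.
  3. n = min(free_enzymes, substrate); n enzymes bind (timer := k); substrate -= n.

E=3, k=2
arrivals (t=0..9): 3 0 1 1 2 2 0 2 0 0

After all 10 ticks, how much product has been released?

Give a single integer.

Answer: 11

Derivation:
t=0: arr=3 -> substrate=0 bound=3 product=0
t=1: arr=0 -> substrate=0 bound=3 product=0
t=2: arr=1 -> substrate=0 bound=1 product=3
t=3: arr=1 -> substrate=0 bound=2 product=3
t=4: arr=2 -> substrate=0 bound=3 product=4
t=5: arr=2 -> substrate=1 bound=3 product=5
t=6: arr=0 -> substrate=0 bound=2 product=7
t=7: arr=2 -> substrate=0 bound=3 product=8
t=8: arr=0 -> substrate=0 bound=2 product=9
t=9: arr=0 -> substrate=0 bound=0 product=11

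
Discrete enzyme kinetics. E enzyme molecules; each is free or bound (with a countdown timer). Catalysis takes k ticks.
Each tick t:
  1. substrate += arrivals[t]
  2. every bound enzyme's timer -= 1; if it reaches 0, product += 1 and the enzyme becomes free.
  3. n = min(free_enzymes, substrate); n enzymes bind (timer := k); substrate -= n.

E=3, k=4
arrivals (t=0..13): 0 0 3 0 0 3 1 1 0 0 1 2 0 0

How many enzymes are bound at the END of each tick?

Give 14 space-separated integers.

t=0: arr=0 -> substrate=0 bound=0 product=0
t=1: arr=0 -> substrate=0 bound=0 product=0
t=2: arr=3 -> substrate=0 bound=3 product=0
t=3: arr=0 -> substrate=0 bound=3 product=0
t=4: arr=0 -> substrate=0 bound=3 product=0
t=5: arr=3 -> substrate=3 bound=3 product=0
t=6: arr=1 -> substrate=1 bound=3 product=3
t=7: arr=1 -> substrate=2 bound=3 product=3
t=8: arr=0 -> substrate=2 bound=3 product=3
t=9: arr=0 -> substrate=2 bound=3 product=3
t=10: arr=1 -> substrate=0 bound=3 product=6
t=11: arr=2 -> substrate=2 bound=3 product=6
t=12: arr=0 -> substrate=2 bound=3 product=6
t=13: arr=0 -> substrate=2 bound=3 product=6

Answer: 0 0 3 3 3 3 3 3 3 3 3 3 3 3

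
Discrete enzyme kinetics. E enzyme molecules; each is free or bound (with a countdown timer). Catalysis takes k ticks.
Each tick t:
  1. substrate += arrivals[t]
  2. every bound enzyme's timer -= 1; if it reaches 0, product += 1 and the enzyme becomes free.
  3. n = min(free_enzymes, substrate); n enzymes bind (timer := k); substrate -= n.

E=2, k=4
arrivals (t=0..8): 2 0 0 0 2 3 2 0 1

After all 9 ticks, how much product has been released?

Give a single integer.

Answer: 4

Derivation:
t=0: arr=2 -> substrate=0 bound=2 product=0
t=1: arr=0 -> substrate=0 bound=2 product=0
t=2: arr=0 -> substrate=0 bound=2 product=0
t=3: arr=0 -> substrate=0 bound=2 product=0
t=4: arr=2 -> substrate=0 bound=2 product=2
t=5: arr=3 -> substrate=3 bound=2 product=2
t=6: arr=2 -> substrate=5 bound=2 product=2
t=7: arr=0 -> substrate=5 bound=2 product=2
t=8: arr=1 -> substrate=4 bound=2 product=4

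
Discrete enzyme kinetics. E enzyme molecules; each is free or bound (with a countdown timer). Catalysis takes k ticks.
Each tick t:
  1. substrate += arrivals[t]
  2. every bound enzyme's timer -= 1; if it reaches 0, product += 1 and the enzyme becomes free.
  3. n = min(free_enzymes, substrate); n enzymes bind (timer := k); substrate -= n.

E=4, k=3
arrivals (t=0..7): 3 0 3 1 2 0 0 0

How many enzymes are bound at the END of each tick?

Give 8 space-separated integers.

Answer: 3 3 4 4 4 4 2 2

Derivation:
t=0: arr=3 -> substrate=0 bound=3 product=0
t=1: arr=0 -> substrate=0 bound=3 product=0
t=2: arr=3 -> substrate=2 bound=4 product=0
t=3: arr=1 -> substrate=0 bound=4 product=3
t=4: arr=2 -> substrate=2 bound=4 product=3
t=5: arr=0 -> substrate=1 bound=4 product=4
t=6: arr=0 -> substrate=0 bound=2 product=7
t=7: arr=0 -> substrate=0 bound=2 product=7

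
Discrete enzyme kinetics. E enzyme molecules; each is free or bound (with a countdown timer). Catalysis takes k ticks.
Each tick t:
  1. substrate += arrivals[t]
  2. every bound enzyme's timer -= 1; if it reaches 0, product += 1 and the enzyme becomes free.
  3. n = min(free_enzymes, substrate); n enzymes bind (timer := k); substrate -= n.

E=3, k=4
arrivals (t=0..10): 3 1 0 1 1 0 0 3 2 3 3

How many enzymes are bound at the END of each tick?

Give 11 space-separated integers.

Answer: 3 3 3 3 3 3 3 3 3 3 3

Derivation:
t=0: arr=3 -> substrate=0 bound=3 product=0
t=1: arr=1 -> substrate=1 bound=3 product=0
t=2: arr=0 -> substrate=1 bound=3 product=0
t=3: arr=1 -> substrate=2 bound=3 product=0
t=4: arr=1 -> substrate=0 bound=3 product=3
t=5: arr=0 -> substrate=0 bound=3 product=3
t=6: arr=0 -> substrate=0 bound=3 product=3
t=7: arr=3 -> substrate=3 bound=3 product=3
t=8: arr=2 -> substrate=2 bound=3 product=6
t=9: arr=3 -> substrate=5 bound=3 product=6
t=10: arr=3 -> substrate=8 bound=3 product=6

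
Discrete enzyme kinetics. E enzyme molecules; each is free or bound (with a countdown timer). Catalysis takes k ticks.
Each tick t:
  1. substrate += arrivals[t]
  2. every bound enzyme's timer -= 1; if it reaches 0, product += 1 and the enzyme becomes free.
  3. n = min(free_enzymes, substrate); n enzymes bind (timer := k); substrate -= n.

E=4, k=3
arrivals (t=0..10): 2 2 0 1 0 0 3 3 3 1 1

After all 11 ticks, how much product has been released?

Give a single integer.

Answer: 9

Derivation:
t=0: arr=2 -> substrate=0 bound=2 product=0
t=1: arr=2 -> substrate=0 bound=4 product=0
t=2: arr=0 -> substrate=0 bound=4 product=0
t=3: arr=1 -> substrate=0 bound=3 product=2
t=4: arr=0 -> substrate=0 bound=1 product=4
t=5: arr=0 -> substrate=0 bound=1 product=4
t=6: arr=3 -> substrate=0 bound=3 product=5
t=7: arr=3 -> substrate=2 bound=4 product=5
t=8: arr=3 -> substrate=5 bound=4 product=5
t=9: arr=1 -> substrate=3 bound=4 product=8
t=10: arr=1 -> substrate=3 bound=4 product=9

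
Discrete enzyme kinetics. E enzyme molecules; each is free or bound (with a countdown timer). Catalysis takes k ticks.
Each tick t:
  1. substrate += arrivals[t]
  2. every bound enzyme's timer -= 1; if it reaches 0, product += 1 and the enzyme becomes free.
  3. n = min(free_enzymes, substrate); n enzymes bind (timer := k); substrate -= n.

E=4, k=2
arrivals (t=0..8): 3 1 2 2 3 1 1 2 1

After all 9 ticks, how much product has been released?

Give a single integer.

t=0: arr=3 -> substrate=0 bound=3 product=0
t=1: arr=1 -> substrate=0 bound=4 product=0
t=2: arr=2 -> substrate=0 bound=3 product=3
t=3: arr=2 -> substrate=0 bound=4 product=4
t=4: arr=3 -> substrate=1 bound=4 product=6
t=5: arr=1 -> substrate=0 bound=4 product=8
t=6: arr=1 -> substrate=0 bound=3 product=10
t=7: arr=2 -> substrate=0 bound=3 product=12
t=8: arr=1 -> substrate=0 bound=3 product=13

Answer: 13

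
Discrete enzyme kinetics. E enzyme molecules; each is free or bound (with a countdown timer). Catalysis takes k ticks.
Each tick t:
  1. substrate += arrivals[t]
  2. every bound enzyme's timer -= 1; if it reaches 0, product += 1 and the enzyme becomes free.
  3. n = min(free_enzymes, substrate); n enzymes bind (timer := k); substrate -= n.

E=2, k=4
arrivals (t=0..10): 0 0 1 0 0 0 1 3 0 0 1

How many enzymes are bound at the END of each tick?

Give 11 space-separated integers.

Answer: 0 0 1 1 1 1 1 2 2 2 2

Derivation:
t=0: arr=0 -> substrate=0 bound=0 product=0
t=1: arr=0 -> substrate=0 bound=0 product=0
t=2: arr=1 -> substrate=0 bound=1 product=0
t=3: arr=0 -> substrate=0 bound=1 product=0
t=4: arr=0 -> substrate=0 bound=1 product=0
t=5: arr=0 -> substrate=0 bound=1 product=0
t=6: arr=1 -> substrate=0 bound=1 product=1
t=7: arr=3 -> substrate=2 bound=2 product=1
t=8: arr=0 -> substrate=2 bound=2 product=1
t=9: arr=0 -> substrate=2 bound=2 product=1
t=10: arr=1 -> substrate=2 bound=2 product=2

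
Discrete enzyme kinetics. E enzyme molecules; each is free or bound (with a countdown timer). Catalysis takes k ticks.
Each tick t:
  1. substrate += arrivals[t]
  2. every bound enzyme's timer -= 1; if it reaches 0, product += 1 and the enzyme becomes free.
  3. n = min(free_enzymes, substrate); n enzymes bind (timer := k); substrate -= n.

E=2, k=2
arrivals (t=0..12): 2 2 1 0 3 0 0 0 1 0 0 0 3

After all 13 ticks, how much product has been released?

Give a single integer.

t=0: arr=2 -> substrate=0 bound=2 product=0
t=1: arr=2 -> substrate=2 bound=2 product=0
t=2: arr=1 -> substrate=1 bound=2 product=2
t=3: arr=0 -> substrate=1 bound=2 product=2
t=4: arr=3 -> substrate=2 bound=2 product=4
t=5: arr=0 -> substrate=2 bound=2 product=4
t=6: arr=0 -> substrate=0 bound=2 product=6
t=7: arr=0 -> substrate=0 bound=2 product=6
t=8: arr=1 -> substrate=0 bound=1 product=8
t=9: arr=0 -> substrate=0 bound=1 product=8
t=10: arr=0 -> substrate=0 bound=0 product=9
t=11: arr=0 -> substrate=0 bound=0 product=9
t=12: arr=3 -> substrate=1 bound=2 product=9

Answer: 9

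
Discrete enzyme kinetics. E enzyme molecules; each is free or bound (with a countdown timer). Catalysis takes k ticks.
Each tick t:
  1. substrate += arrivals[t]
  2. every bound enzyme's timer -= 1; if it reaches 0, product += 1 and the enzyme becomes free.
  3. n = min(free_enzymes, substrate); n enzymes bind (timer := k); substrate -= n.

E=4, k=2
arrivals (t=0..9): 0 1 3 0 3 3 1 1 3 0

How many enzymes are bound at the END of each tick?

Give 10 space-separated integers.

t=0: arr=0 -> substrate=0 bound=0 product=0
t=1: arr=1 -> substrate=0 bound=1 product=0
t=2: arr=3 -> substrate=0 bound=4 product=0
t=3: arr=0 -> substrate=0 bound=3 product=1
t=4: arr=3 -> substrate=0 bound=3 product=4
t=5: arr=3 -> substrate=2 bound=4 product=4
t=6: arr=1 -> substrate=0 bound=4 product=7
t=7: arr=1 -> substrate=0 bound=4 product=8
t=8: arr=3 -> substrate=0 bound=4 product=11
t=9: arr=0 -> substrate=0 bound=3 product=12

Answer: 0 1 4 3 3 4 4 4 4 3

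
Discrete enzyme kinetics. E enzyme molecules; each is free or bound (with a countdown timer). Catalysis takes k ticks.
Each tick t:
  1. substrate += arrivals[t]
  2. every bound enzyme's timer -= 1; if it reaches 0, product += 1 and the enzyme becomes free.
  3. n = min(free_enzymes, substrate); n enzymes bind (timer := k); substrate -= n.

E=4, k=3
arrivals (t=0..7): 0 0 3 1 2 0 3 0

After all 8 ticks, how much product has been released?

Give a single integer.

t=0: arr=0 -> substrate=0 bound=0 product=0
t=1: arr=0 -> substrate=0 bound=0 product=0
t=2: arr=3 -> substrate=0 bound=3 product=0
t=3: arr=1 -> substrate=0 bound=4 product=0
t=4: arr=2 -> substrate=2 bound=4 product=0
t=5: arr=0 -> substrate=0 bound=3 product=3
t=6: arr=3 -> substrate=1 bound=4 product=4
t=7: arr=0 -> substrate=1 bound=4 product=4

Answer: 4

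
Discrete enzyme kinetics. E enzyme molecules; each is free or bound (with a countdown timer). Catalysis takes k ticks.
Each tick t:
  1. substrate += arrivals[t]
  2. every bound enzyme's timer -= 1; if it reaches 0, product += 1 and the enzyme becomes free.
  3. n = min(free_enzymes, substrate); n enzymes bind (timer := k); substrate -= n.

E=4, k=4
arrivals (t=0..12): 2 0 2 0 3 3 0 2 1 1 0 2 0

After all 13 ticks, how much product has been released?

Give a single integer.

t=0: arr=2 -> substrate=0 bound=2 product=0
t=1: arr=0 -> substrate=0 bound=2 product=0
t=2: arr=2 -> substrate=0 bound=4 product=0
t=3: arr=0 -> substrate=0 bound=4 product=0
t=4: arr=3 -> substrate=1 bound=4 product=2
t=5: arr=3 -> substrate=4 bound=4 product=2
t=6: arr=0 -> substrate=2 bound=4 product=4
t=7: arr=2 -> substrate=4 bound=4 product=4
t=8: arr=1 -> substrate=3 bound=4 product=6
t=9: arr=1 -> substrate=4 bound=4 product=6
t=10: arr=0 -> substrate=2 bound=4 product=8
t=11: arr=2 -> substrate=4 bound=4 product=8
t=12: arr=0 -> substrate=2 bound=4 product=10

Answer: 10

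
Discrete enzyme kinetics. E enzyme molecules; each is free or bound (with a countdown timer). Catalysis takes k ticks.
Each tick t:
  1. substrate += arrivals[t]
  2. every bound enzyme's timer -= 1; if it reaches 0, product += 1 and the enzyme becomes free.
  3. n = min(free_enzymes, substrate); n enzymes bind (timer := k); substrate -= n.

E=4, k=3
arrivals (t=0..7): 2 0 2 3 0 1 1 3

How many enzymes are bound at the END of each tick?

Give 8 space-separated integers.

Answer: 2 2 4 4 4 4 3 4

Derivation:
t=0: arr=2 -> substrate=0 bound=2 product=0
t=1: arr=0 -> substrate=0 bound=2 product=0
t=2: arr=2 -> substrate=0 bound=4 product=0
t=3: arr=3 -> substrate=1 bound=4 product=2
t=4: arr=0 -> substrate=1 bound=4 product=2
t=5: arr=1 -> substrate=0 bound=4 product=4
t=6: arr=1 -> substrate=0 bound=3 product=6
t=7: arr=3 -> substrate=2 bound=4 product=6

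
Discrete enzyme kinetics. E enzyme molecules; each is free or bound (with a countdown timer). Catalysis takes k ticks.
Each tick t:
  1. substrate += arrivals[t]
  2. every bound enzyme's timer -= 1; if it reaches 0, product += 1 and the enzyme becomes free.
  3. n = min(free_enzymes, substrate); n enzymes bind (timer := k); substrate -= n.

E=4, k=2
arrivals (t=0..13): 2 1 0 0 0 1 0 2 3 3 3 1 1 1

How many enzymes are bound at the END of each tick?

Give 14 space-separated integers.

Answer: 2 3 1 0 0 1 1 2 4 4 4 4 4 4

Derivation:
t=0: arr=2 -> substrate=0 bound=2 product=0
t=1: arr=1 -> substrate=0 bound=3 product=0
t=2: arr=0 -> substrate=0 bound=1 product=2
t=3: arr=0 -> substrate=0 bound=0 product=3
t=4: arr=0 -> substrate=0 bound=0 product=3
t=5: arr=1 -> substrate=0 bound=1 product=3
t=6: arr=0 -> substrate=0 bound=1 product=3
t=7: arr=2 -> substrate=0 bound=2 product=4
t=8: arr=3 -> substrate=1 bound=4 product=4
t=9: arr=3 -> substrate=2 bound=4 product=6
t=10: arr=3 -> substrate=3 bound=4 product=8
t=11: arr=1 -> substrate=2 bound=4 product=10
t=12: arr=1 -> substrate=1 bound=4 product=12
t=13: arr=1 -> substrate=0 bound=4 product=14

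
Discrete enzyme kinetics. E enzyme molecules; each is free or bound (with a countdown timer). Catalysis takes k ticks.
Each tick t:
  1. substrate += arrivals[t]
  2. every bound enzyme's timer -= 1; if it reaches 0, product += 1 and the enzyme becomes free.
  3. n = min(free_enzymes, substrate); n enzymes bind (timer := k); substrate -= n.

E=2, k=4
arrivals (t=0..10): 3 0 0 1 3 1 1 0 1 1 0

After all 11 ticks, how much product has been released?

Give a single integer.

Answer: 4

Derivation:
t=0: arr=3 -> substrate=1 bound=2 product=0
t=1: arr=0 -> substrate=1 bound=2 product=0
t=2: arr=0 -> substrate=1 bound=2 product=0
t=3: arr=1 -> substrate=2 bound=2 product=0
t=4: arr=3 -> substrate=3 bound=2 product=2
t=5: arr=1 -> substrate=4 bound=2 product=2
t=6: arr=1 -> substrate=5 bound=2 product=2
t=7: arr=0 -> substrate=5 bound=2 product=2
t=8: arr=1 -> substrate=4 bound=2 product=4
t=9: arr=1 -> substrate=5 bound=2 product=4
t=10: arr=0 -> substrate=5 bound=2 product=4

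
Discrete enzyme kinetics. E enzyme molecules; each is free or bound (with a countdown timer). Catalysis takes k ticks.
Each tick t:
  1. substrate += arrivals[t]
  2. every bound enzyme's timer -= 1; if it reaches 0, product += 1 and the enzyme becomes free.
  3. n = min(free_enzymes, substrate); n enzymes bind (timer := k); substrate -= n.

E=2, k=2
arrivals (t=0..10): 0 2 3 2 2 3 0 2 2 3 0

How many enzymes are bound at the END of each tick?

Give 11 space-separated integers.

Answer: 0 2 2 2 2 2 2 2 2 2 2

Derivation:
t=0: arr=0 -> substrate=0 bound=0 product=0
t=1: arr=2 -> substrate=0 bound=2 product=0
t=2: arr=3 -> substrate=3 bound=2 product=0
t=3: arr=2 -> substrate=3 bound=2 product=2
t=4: arr=2 -> substrate=5 bound=2 product=2
t=5: arr=3 -> substrate=6 bound=2 product=4
t=6: arr=0 -> substrate=6 bound=2 product=4
t=7: arr=2 -> substrate=6 bound=2 product=6
t=8: arr=2 -> substrate=8 bound=2 product=6
t=9: arr=3 -> substrate=9 bound=2 product=8
t=10: arr=0 -> substrate=9 bound=2 product=8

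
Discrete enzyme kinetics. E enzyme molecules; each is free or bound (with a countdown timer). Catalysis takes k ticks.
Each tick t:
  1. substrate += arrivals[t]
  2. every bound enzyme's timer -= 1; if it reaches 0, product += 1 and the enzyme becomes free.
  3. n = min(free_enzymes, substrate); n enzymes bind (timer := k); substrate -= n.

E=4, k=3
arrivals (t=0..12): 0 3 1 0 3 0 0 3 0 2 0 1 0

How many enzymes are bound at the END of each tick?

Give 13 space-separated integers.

Answer: 0 3 4 4 4 3 3 3 3 4 2 3 2

Derivation:
t=0: arr=0 -> substrate=0 bound=0 product=0
t=1: arr=3 -> substrate=0 bound=3 product=0
t=2: arr=1 -> substrate=0 bound=4 product=0
t=3: arr=0 -> substrate=0 bound=4 product=0
t=4: arr=3 -> substrate=0 bound=4 product=3
t=5: arr=0 -> substrate=0 bound=3 product=4
t=6: arr=0 -> substrate=0 bound=3 product=4
t=7: arr=3 -> substrate=0 bound=3 product=7
t=8: arr=0 -> substrate=0 bound=3 product=7
t=9: arr=2 -> substrate=1 bound=4 product=7
t=10: arr=0 -> substrate=0 bound=2 product=10
t=11: arr=1 -> substrate=0 bound=3 product=10
t=12: arr=0 -> substrate=0 bound=2 product=11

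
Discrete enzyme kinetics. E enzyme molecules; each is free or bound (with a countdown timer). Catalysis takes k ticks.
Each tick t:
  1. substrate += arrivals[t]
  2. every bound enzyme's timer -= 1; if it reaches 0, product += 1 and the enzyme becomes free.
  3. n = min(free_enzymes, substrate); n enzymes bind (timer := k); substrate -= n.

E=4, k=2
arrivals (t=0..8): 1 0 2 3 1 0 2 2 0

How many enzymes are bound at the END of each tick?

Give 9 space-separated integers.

t=0: arr=1 -> substrate=0 bound=1 product=0
t=1: arr=0 -> substrate=0 bound=1 product=0
t=2: arr=2 -> substrate=0 bound=2 product=1
t=3: arr=3 -> substrate=1 bound=4 product=1
t=4: arr=1 -> substrate=0 bound=4 product=3
t=5: arr=0 -> substrate=0 bound=2 product=5
t=6: arr=2 -> substrate=0 bound=2 product=7
t=7: arr=2 -> substrate=0 bound=4 product=7
t=8: arr=0 -> substrate=0 bound=2 product=9

Answer: 1 1 2 4 4 2 2 4 2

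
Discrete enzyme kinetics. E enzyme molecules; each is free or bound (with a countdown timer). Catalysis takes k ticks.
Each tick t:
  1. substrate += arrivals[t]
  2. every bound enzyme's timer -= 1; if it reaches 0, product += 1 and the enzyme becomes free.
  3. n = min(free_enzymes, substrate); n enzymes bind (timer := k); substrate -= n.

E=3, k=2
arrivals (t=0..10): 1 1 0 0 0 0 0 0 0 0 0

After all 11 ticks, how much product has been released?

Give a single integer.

Answer: 2

Derivation:
t=0: arr=1 -> substrate=0 bound=1 product=0
t=1: arr=1 -> substrate=0 bound=2 product=0
t=2: arr=0 -> substrate=0 bound=1 product=1
t=3: arr=0 -> substrate=0 bound=0 product=2
t=4: arr=0 -> substrate=0 bound=0 product=2
t=5: arr=0 -> substrate=0 bound=0 product=2
t=6: arr=0 -> substrate=0 bound=0 product=2
t=7: arr=0 -> substrate=0 bound=0 product=2
t=8: arr=0 -> substrate=0 bound=0 product=2
t=9: arr=0 -> substrate=0 bound=0 product=2
t=10: arr=0 -> substrate=0 bound=0 product=2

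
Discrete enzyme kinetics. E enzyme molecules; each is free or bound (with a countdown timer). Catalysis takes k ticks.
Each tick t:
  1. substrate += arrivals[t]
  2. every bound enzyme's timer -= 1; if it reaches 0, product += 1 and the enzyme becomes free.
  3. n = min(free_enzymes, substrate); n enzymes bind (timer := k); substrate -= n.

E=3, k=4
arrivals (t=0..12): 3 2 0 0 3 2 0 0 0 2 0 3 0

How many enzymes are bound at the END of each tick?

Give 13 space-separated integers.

Answer: 3 3 3 3 3 3 3 3 3 3 3 3 3

Derivation:
t=0: arr=3 -> substrate=0 bound=3 product=0
t=1: arr=2 -> substrate=2 bound=3 product=0
t=2: arr=0 -> substrate=2 bound=3 product=0
t=3: arr=0 -> substrate=2 bound=3 product=0
t=4: arr=3 -> substrate=2 bound=3 product=3
t=5: arr=2 -> substrate=4 bound=3 product=3
t=6: arr=0 -> substrate=4 bound=3 product=3
t=7: arr=0 -> substrate=4 bound=3 product=3
t=8: arr=0 -> substrate=1 bound=3 product=6
t=9: arr=2 -> substrate=3 bound=3 product=6
t=10: arr=0 -> substrate=3 bound=3 product=6
t=11: arr=3 -> substrate=6 bound=3 product=6
t=12: arr=0 -> substrate=3 bound=3 product=9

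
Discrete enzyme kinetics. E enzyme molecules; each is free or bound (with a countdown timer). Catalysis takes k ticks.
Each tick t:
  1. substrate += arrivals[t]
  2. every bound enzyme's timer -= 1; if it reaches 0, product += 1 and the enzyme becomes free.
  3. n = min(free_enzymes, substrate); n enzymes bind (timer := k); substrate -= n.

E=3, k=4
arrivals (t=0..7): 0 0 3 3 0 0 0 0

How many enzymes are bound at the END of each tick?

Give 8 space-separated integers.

t=0: arr=0 -> substrate=0 bound=0 product=0
t=1: arr=0 -> substrate=0 bound=0 product=0
t=2: arr=3 -> substrate=0 bound=3 product=0
t=3: arr=3 -> substrate=3 bound=3 product=0
t=4: arr=0 -> substrate=3 bound=3 product=0
t=5: arr=0 -> substrate=3 bound=3 product=0
t=6: arr=0 -> substrate=0 bound=3 product=3
t=7: arr=0 -> substrate=0 bound=3 product=3

Answer: 0 0 3 3 3 3 3 3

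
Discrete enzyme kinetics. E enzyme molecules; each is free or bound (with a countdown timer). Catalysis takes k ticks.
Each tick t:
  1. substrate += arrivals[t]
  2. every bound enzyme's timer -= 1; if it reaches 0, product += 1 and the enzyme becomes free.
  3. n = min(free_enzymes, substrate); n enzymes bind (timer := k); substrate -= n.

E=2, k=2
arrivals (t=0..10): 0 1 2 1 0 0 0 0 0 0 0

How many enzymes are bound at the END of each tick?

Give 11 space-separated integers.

t=0: arr=0 -> substrate=0 bound=0 product=0
t=1: arr=1 -> substrate=0 bound=1 product=0
t=2: arr=2 -> substrate=1 bound=2 product=0
t=3: arr=1 -> substrate=1 bound=2 product=1
t=4: arr=0 -> substrate=0 bound=2 product=2
t=5: arr=0 -> substrate=0 bound=1 product=3
t=6: arr=0 -> substrate=0 bound=0 product=4
t=7: arr=0 -> substrate=0 bound=0 product=4
t=8: arr=0 -> substrate=0 bound=0 product=4
t=9: arr=0 -> substrate=0 bound=0 product=4
t=10: arr=0 -> substrate=0 bound=0 product=4

Answer: 0 1 2 2 2 1 0 0 0 0 0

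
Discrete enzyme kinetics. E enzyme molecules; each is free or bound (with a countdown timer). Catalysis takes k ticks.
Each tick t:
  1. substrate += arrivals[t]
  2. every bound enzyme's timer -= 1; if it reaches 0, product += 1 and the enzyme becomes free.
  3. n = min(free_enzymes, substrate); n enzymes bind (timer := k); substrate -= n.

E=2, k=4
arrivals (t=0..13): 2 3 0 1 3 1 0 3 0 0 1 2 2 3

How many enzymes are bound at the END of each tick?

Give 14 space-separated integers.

Answer: 2 2 2 2 2 2 2 2 2 2 2 2 2 2

Derivation:
t=0: arr=2 -> substrate=0 bound=2 product=0
t=1: arr=3 -> substrate=3 bound=2 product=0
t=2: arr=0 -> substrate=3 bound=2 product=0
t=3: arr=1 -> substrate=4 bound=2 product=0
t=4: arr=3 -> substrate=5 bound=2 product=2
t=5: arr=1 -> substrate=6 bound=2 product=2
t=6: arr=0 -> substrate=6 bound=2 product=2
t=7: arr=3 -> substrate=9 bound=2 product=2
t=8: arr=0 -> substrate=7 bound=2 product=4
t=9: arr=0 -> substrate=7 bound=2 product=4
t=10: arr=1 -> substrate=8 bound=2 product=4
t=11: arr=2 -> substrate=10 bound=2 product=4
t=12: arr=2 -> substrate=10 bound=2 product=6
t=13: arr=3 -> substrate=13 bound=2 product=6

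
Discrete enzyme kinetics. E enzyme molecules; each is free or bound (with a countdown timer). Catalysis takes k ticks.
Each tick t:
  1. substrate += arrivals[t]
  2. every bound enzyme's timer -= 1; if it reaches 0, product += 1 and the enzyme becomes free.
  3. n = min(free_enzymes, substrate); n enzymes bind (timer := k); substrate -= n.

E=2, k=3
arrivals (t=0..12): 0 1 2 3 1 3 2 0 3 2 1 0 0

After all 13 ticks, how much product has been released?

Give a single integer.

Answer: 6

Derivation:
t=0: arr=0 -> substrate=0 bound=0 product=0
t=1: arr=1 -> substrate=0 bound=1 product=0
t=2: arr=2 -> substrate=1 bound=2 product=0
t=3: arr=3 -> substrate=4 bound=2 product=0
t=4: arr=1 -> substrate=4 bound=2 product=1
t=5: arr=3 -> substrate=6 bound=2 product=2
t=6: arr=2 -> substrate=8 bound=2 product=2
t=7: arr=0 -> substrate=7 bound=2 product=3
t=8: arr=3 -> substrate=9 bound=2 product=4
t=9: arr=2 -> substrate=11 bound=2 product=4
t=10: arr=1 -> substrate=11 bound=2 product=5
t=11: arr=0 -> substrate=10 bound=2 product=6
t=12: arr=0 -> substrate=10 bound=2 product=6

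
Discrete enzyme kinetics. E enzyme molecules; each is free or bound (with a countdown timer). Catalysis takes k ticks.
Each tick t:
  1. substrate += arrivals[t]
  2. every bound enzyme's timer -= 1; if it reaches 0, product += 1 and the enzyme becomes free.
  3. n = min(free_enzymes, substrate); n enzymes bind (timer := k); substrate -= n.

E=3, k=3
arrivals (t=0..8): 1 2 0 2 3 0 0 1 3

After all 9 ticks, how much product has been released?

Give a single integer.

Answer: 6

Derivation:
t=0: arr=1 -> substrate=0 bound=1 product=0
t=1: arr=2 -> substrate=0 bound=3 product=0
t=2: arr=0 -> substrate=0 bound=3 product=0
t=3: arr=2 -> substrate=1 bound=3 product=1
t=4: arr=3 -> substrate=2 bound=3 product=3
t=5: arr=0 -> substrate=2 bound=3 product=3
t=6: arr=0 -> substrate=1 bound=3 product=4
t=7: arr=1 -> substrate=0 bound=3 product=6
t=8: arr=3 -> substrate=3 bound=3 product=6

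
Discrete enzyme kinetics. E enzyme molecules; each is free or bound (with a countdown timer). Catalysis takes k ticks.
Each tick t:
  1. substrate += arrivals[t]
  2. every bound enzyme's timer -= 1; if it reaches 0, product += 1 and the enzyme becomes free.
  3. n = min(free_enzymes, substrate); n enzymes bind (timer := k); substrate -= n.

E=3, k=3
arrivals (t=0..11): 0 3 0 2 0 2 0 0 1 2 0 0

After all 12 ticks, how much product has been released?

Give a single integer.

t=0: arr=0 -> substrate=0 bound=0 product=0
t=1: arr=3 -> substrate=0 bound=3 product=0
t=2: arr=0 -> substrate=0 bound=3 product=0
t=3: arr=2 -> substrate=2 bound=3 product=0
t=4: arr=0 -> substrate=0 bound=2 product=3
t=5: arr=2 -> substrate=1 bound=3 product=3
t=6: arr=0 -> substrate=1 bound=3 product=3
t=7: arr=0 -> substrate=0 bound=2 product=5
t=8: arr=1 -> substrate=0 bound=2 product=6
t=9: arr=2 -> substrate=1 bound=3 product=6
t=10: arr=0 -> substrate=0 bound=3 product=7
t=11: arr=0 -> substrate=0 bound=2 product=8

Answer: 8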